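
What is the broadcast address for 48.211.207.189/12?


Network: 48.208.0.0/12
Host bits = 20
Set all host bits to 1:
Broadcast: 48.223.255.255


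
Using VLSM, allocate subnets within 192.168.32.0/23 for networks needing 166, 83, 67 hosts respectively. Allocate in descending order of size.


166 hosts -> /24 (254 usable): 192.168.32.0/24
83 hosts -> /25 (126 usable): 192.168.33.0/25
67 hosts -> /25 (126 usable): 192.168.33.128/25
Allocation: 192.168.32.0/24 (166 hosts, 254 usable); 192.168.33.0/25 (83 hosts, 126 usable); 192.168.33.128/25 (67 hosts, 126 usable)


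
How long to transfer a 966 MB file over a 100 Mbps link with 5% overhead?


Effective throughput = 100 * (1 - 5/100) = 95 Mbps
File size in Mb = 966 * 8 = 7728 Mb
Time = 7728 / 95
Time = 81.3474 seconds


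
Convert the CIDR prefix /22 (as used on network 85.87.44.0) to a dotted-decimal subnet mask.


/22 means 22 network bits, 10 host bits
Binary: 11111111111111111111110000000000
Mask: 255.255.252.0


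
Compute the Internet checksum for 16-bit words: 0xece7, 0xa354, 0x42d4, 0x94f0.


Sum all words (with carry folding):
+ 0xece7 = 0xece7
+ 0xa354 = 0x903c
+ 0x42d4 = 0xd310
+ 0x94f0 = 0x6801
One's complement: ~0x6801
Checksum = 0x97fe


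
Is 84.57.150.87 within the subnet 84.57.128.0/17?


Subnet network: 84.57.128.0
Test IP AND mask: 84.57.128.0
Yes, 84.57.150.87 is in 84.57.128.0/17


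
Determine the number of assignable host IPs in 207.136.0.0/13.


Host bits = 32 - 13 = 19
Total addresses = 2^19 = 524288
Usable = total - 2 (network and broadcast)
Usable hosts: 524286


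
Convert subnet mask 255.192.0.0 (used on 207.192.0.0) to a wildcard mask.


Subnet mask: 255.192.0.0
Wildcard = 255.255.255.255 - subnet mask
255 - 255 = 0
255 - 192 = 63
255 - 0 = 255
255 - 0 = 255
Wildcard: 0.63.255.255


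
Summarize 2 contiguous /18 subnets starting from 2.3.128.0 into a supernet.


Original prefix: /18
Number of subnets: 2 = 2^1
New prefix = 18 - 1 = 17
Supernet: 2.3.128.0/17


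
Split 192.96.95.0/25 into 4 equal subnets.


New prefix = 25 + 2 = 27
Each subnet has 32 addresses
  192.96.95.0/27
  192.96.95.32/27
  192.96.95.64/27
  192.96.95.96/27
Subnets: 192.96.95.0/27, 192.96.95.32/27, 192.96.95.64/27, 192.96.95.96/27


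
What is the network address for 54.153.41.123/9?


IP:   00110110.10011001.00101001.01111011
Mask: 11111111.10000000.00000000.00000000
AND operation:
Net:  00110110.10000000.00000000.00000000
Network: 54.128.0.0/9


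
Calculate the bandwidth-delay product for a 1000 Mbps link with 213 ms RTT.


BDP = bandwidth * RTT
= 1000 Mbps * 213 ms
= 1000 * 1e6 * 213 / 1000 bits
= 213000000 bits
= 26625000 bytes
= 26000.9766 KB
BDP = 213000000 bits (26625000 bytes)


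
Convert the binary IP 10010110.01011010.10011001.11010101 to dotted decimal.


10010110 = 150
01011010 = 90
10011001 = 153
11010101 = 213
IP: 150.90.153.213


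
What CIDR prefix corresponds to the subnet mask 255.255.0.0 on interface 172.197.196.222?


Binary: 11111111.11111111.00000000.00000000
Count leading 1s
Prefix: /16


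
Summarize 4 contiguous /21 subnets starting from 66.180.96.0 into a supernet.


Original prefix: /21
Number of subnets: 4 = 2^2
New prefix = 21 - 2 = 19
Supernet: 66.180.96.0/19


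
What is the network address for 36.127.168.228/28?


IP:   00100100.01111111.10101000.11100100
Mask: 11111111.11111111.11111111.11110000
AND operation:
Net:  00100100.01111111.10101000.11100000
Network: 36.127.168.224/28


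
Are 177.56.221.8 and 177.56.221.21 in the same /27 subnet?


Mask: 255.255.255.224
177.56.221.8 AND mask = 177.56.221.0
177.56.221.21 AND mask = 177.56.221.0
Yes, same subnet (177.56.221.0)


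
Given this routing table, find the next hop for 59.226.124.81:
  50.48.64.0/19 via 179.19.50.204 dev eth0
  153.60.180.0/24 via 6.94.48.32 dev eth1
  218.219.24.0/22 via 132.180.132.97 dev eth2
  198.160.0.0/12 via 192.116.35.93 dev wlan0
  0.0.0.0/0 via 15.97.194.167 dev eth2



Longest prefix match for 59.226.124.81:
  /19 50.48.64.0: no
  /24 153.60.180.0: no
  /22 218.219.24.0: no
  /12 198.160.0.0: no
  /0 0.0.0.0: MATCH
Selected: next-hop 15.97.194.167 via eth2 (matched /0)


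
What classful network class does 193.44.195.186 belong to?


First octet: 193
Binary: 11000001
110xxxxx -> Class C (192-223)
Class C, default mask 255.255.255.0 (/24)


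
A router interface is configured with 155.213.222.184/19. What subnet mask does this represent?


/19 means 19 network bits, 13 host bits
Binary: 11111111111111111110000000000000
Mask: 255.255.224.0


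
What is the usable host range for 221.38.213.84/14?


Network: 221.36.0.0
Broadcast: 221.39.255.255
First usable = network + 1
Last usable = broadcast - 1
Range: 221.36.0.1 to 221.39.255.254


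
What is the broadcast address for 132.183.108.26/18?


Network: 132.183.64.0/18
Host bits = 14
Set all host bits to 1:
Broadcast: 132.183.127.255


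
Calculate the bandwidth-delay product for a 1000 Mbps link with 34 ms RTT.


BDP = bandwidth * RTT
= 1000 Mbps * 34 ms
= 1000 * 1e6 * 34 / 1000 bits
= 34000000 bits
= 4250000 bytes
= 4150.3906 KB
BDP = 34000000 bits (4250000 bytes)


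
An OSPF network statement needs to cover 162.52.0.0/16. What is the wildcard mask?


Subnet mask: 255.255.0.0
Wildcard = 255.255.255.255 - subnet mask
255 - 255 = 0
255 - 255 = 0
255 - 0 = 255
255 - 0 = 255
Wildcard: 0.0.255.255


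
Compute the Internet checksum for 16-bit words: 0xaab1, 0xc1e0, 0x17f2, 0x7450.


Sum all words (with carry folding):
+ 0xaab1 = 0xaab1
+ 0xc1e0 = 0x6c92
+ 0x17f2 = 0x8484
+ 0x7450 = 0xf8d4
One's complement: ~0xf8d4
Checksum = 0x072b


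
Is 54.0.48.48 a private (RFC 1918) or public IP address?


RFC 1918 private ranges:
  10.0.0.0/8 (10.0.0.0 - 10.255.255.255)
  172.16.0.0/12 (172.16.0.0 - 172.31.255.255)
  192.168.0.0/16 (192.168.0.0 - 192.168.255.255)
Public (not in any RFC 1918 range)


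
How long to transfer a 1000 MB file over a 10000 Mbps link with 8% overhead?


Effective throughput = 10000 * (1 - 8/100) = 9200 Mbps
File size in Mb = 1000 * 8 = 8000 Mb
Time = 8000 / 9200
Time = 0.8696 seconds


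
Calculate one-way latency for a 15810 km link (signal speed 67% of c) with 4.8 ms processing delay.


Speed = 0.67 * 3e5 km/s = 201000 km/s
Propagation delay = 15810 / 201000 = 0.0787 s = 78.6567 ms
Processing delay = 4.8 ms
Total one-way latency = 83.4567 ms


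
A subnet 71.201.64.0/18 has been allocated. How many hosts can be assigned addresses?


Host bits = 32 - 18 = 14
Total addresses = 2^14 = 16384
Usable = total - 2 (network and broadcast)
Usable hosts: 16382


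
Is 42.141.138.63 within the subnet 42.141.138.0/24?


Subnet network: 42.141.138.0
Test IP AND mask: 42.141.138.0
Yes, 42.141.138.63 is in 42.141.138.0/24


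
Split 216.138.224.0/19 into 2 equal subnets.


New prefix = 19 + 1 = 20
Each subnet has 4096 addresses
  216.138.224.0/20
  216.138.240.0/20
Subnets: 216.138.224.0/20, 216.138.240.0/20


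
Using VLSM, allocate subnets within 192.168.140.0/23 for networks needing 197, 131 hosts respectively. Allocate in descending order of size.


197 hosts -> /24 (254 usable): 192.168.140.0/24
131 hosts -> /24 (254 usable): 192.168.141.0/24
Allocation: 192.168.140.0/24 (197 hosts, 254 usable); 192.168.141.0/24 (131 hosts, 254 usable)


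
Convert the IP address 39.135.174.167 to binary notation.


39 = 00100111
135 = 10000111
174 = 10101110
167 = 10100111
Binary: 00100111.10000111.10101110.10100111


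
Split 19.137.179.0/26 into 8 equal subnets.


New prefix = 26 + 3 = 29
Each subnet has 8 addresses
  19.137.179.0/29
  19.137.179.8/29
  19.137.179.16/29
  19.137.179.24/29
  19.137.179.32/29
  19.137.179.40/29
  19.137.179.48/29
  19.137.179.56/29
Subnets: 19.137.179.0/29, 19.137.179.8/29, 19.137.179.16/29, 19.137.179.24/29, 19.137.179.32/29, 19.137.179.40/29, 19.137.179.48/29, 19.137.179.56/29


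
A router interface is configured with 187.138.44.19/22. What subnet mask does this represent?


/22 means 22 network bits, 10 host bits
Binary: 11111111111111111111110000000000
Mask: 255.255.252.0


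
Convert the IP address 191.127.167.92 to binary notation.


191 = 10111111
127 = 01111111
167 = 10100111
92 = 01011100
Binary: 10111111.01111111.10100111.01011100


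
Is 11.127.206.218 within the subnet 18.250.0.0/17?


Subnet network: 18.250.0.0
Test IP AND mask: 11.127.128.0
No, 11.127.206.218 is not in 18.250.0.0/17


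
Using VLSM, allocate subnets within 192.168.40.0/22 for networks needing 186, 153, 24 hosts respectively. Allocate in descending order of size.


186 hosts -> /24 (254 usable): 192.168.40.0/24
153 hosts -> /24 (254 usable): 192.168.41.0/24
24 hosts -> /27 (30 usable): 192.168.42.0/27
Allocation: 192.168.40.0/24 (186 hosts, 254 usable); 192.168.41.0/24 (153 hosts, 254 usable); 192.168.42.0/27 (24 hosts, 30 usable)


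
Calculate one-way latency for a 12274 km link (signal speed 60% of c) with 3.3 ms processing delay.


Speed = 0.6 * 3e5 km/s = 180000 km/s
Propagation delay = 12274 / 180000 = 0.0682 s = 68.1889 ms
Processing delay = 3.3 ms
Total one-way latency = 71.4889 ms


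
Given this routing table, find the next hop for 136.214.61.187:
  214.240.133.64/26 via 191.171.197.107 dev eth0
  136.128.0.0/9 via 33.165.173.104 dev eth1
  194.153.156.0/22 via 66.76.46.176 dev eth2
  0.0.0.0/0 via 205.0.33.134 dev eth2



Longest prefix match for 136.214.61.187:
  /26 214.240.133.64: no
  /9 136.128.0.0: MATCH
  /22 194.153.156.0: no
  /0 0.0.0.0: MATCH
Selected: next-hop 33.165.173.104 via eth1 (matched /9)


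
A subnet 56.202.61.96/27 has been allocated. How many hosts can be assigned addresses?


Host bits = 32 - 27 = 5
Total addresses = 2^5 = 32
Usable = total - 2 (network and broadcast)
Usable hosts: 30


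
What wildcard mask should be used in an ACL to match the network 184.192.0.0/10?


Subnet mask: 255.192.0.0
Wildcard = 255.255.255.255 - subnet mask
255 - 255 = 0
255 - 192 = 63
255 - 0 = 255
255 - 0 = 255
Wildcard: 0.63.255.255


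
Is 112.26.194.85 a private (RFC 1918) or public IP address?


RFC 1918 private ranges:
  10.0.0.0/8 (10.0.0.0 - 10.255.255.255)
  172.16.0.0/12 (172.16.0.0 - 172.31.255.255)
  192.168.0.0/16 (192.168.0.0 - 192.168.255.255)
Public (not in any RFC 1918 range)


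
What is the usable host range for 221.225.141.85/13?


Network: 221.224.0.0
Broadcast: 221.231.255.255
First usable = network + 1
Last usable = broadcast - 1
Range: 221.224.0.1 to 221.231.255.254


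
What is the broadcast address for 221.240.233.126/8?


Network: 221.0.0.0/8
Host bits = 24
Set all host bits to 1:
Broadcast: 221.255.255.255


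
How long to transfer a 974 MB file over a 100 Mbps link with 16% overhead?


Effective throughput = 100 * (1 - 16/100) = 84 Mbps
File size in Mb = 974 * 8 = 7792 Mb
Time = 7792 / 84
Time = 92.7619 seconds


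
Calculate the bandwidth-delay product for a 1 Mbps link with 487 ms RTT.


BDP = bandwidth * RTT
= 1 Mbps * 487 ms
= 1 * 1e6 * 487 / 1000 bits
= 487000 bits
= 60875 bytes
= 59.4482 KB
BDP = 487000 bits (60875 bytes)


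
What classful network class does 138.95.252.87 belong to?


First octet: 138
Binary: 10001010
10xxxxxx -> Class B (128-191)
Class B, default mask 255.255.0.0 (/16)


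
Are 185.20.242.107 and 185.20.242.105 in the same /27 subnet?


Mask: 255.255.255.224
185.20.242.107 AND mask = 185.20.242.96
185.20.242.105 AND mask = 185.20.242.96
Yes, same subnet (185.20.242.96)


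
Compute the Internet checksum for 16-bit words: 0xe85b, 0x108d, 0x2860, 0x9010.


Sum all words (with carry folding):
+ 0xe85b = 0xe85b
+ 0x108d = 0xf8e8
+ 0x2860 = 0x2149
+ 0x9010 = 0xb159
One's complement: ~0xb159
Checksum = 0x4ea6


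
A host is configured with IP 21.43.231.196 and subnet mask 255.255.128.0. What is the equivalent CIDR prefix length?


Binary: 11111111.11111111.10000000.00000000
Count leading 1s
Prefix: /17


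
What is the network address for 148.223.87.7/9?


IP:   10010100.11011111.01010111.00000111
Mask: 11111111.10000000.00000000.00000000
AND operation:
Net:  10010100.10000000.00000000.00000000
Network: 148.128.0.0/9


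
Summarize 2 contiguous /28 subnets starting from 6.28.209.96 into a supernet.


Original prefix: /28
Number of subnets: 2 = 2^1
New prefix = 28 - 1 = 27
Supernet: 6.28.209.96/27


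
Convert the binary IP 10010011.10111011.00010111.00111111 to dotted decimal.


10010011 = 147
10111011 = 187
00010111 = 23
00111111 = 63
IP: 147.187.23.63


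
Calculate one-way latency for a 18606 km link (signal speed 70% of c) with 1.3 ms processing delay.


Speed = 0.7 * 3e5 km/s = 210000 km/s
Propagation delay = 18606 / 210000 = 0.0886 s = 88.6 ms
Processing delay = 1.3 ms
Total one-way latency = 89.9 ms


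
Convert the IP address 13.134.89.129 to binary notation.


13 = 00001101
134 = 10000110
89 = 01011001
129 = 10000001
Binary: 00001101.10000110.01011001.10000001


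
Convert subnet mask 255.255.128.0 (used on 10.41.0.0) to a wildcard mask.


Subnet mask: 255.255.128.0
Wildcard = 255.255.255.255 - subnet mask
255 - 255 = 0
255 - 255 = 0
255 - 128 = 127
255 - 0 = 255
Wildcard: 0.0.127.255


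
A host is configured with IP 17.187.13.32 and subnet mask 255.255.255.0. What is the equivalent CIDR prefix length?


Binary: 11111111.11111111.11111111.00000000
Count leading 1s
Prefix: /24


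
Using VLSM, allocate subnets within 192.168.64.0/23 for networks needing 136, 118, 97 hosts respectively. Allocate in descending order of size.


136 hosts -> /24 (254 usable): 192.168.64.0/24
118 hosts -> /25 (126 usable): 192.168.65.0/25
97 hosts -> /25 (126 usable): 192.168.65.128/25
Allocation: 192.168.64.0/24 (136 hosts, 254 usable); 192.168.65.0/25 (118 hosts, 126 usable); 192.168.65.128/25 (97 hosts, 126 usable)


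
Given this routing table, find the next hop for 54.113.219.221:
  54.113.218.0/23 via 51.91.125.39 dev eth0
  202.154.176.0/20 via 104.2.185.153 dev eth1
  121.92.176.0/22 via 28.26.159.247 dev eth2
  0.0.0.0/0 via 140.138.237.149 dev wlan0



Longest prefix match for 54.113.219.221:
  /23 54.113.218.0: MATCH
  /20 202.154.176.0: no
  /22 121.92.176.0: no
  /0 0.0.0.0: MATCH
Selected: next-hop 51.91.125.39 via eth0 (matched /23)


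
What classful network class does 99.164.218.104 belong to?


First octet: 99
Binary: 01100011
0xxxxxxx -> Class A (1-126)
Class A, default mask 255.0.0.0 (/8)


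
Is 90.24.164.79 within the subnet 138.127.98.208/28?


Subnet network: 138.127.98.208
Test IP AND mask: 90.24.164.64
No, 90.24.164.79 is not in 138.127.98.208/28


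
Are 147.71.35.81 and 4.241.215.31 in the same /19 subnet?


Mask: 255.255.224.0
147.71.35.81 AND mask = 147.71.32.0
4.241.215.31 AND mask = 4.241.192.0
No, different subnets (147.71.32.0 vs 4.241.192.0)


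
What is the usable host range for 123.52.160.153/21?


Network: 123.52.160.0
Broadcast: 123.52.167.255
First usable = network + 1
Last usable = broadcast - 1
Range: 123.52.160.1 to 123.52.167.254


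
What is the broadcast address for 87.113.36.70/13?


Network: 87.112.0.0/13
Host bits = 19
Set all host bits to 1:
Broadcast: 87.119.255.255


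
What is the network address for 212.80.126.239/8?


IP:   11010100.01010000.01111110.11101111
Mask: 11111111.00000000.00000000.00000000
AND operation:
Net:  11010100.00000000.00000000.00000000
Network: 212.0.0.0/8


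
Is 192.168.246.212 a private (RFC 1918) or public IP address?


RFC 1918 private ranges:
  10.0.0.0/8 (10.0.0.0 - 10.255.255.255)
  172.16.0.0/12 (172.16.0.0 - 172.31.255.255)
  192.168.0.0/16 (192.168.0.0 - 192.168.255.255)
Private (in 192.168.0.0/16)


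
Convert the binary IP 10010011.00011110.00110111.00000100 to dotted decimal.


10010011 = 147
00011110 = 30
00110111 = 55
00000100 = 4
IP: 147.30.55.4


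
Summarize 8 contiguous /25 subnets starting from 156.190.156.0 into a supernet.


Original prefix: /25
Number of subnets: 8 = 2^3
New prefix = 25 - 3 = 22
Supernet: 156.190.156.0/22


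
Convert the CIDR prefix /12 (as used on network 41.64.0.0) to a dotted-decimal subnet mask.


/12 means 12 network bits, 20 host bits
Binary: 11111111111100000000000000000000
Mask: 255.240.0.0


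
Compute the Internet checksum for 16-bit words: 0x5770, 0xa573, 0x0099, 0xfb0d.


Sum all words (with carry folding):
+ 0x5770 = 0x5770
+ 0xa573 = 0xfce3
+ 0x0099 = 0xfd7c
+ 0xfb0d = 0xf88a
One's complement: ~0xf88a
Checksum = 0x0775


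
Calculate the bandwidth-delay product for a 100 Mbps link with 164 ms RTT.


BDP = bandwidth * RTT
= 100 Mbps * 164 ms
= 100 * 1e6 * 164 / 1000 bits
= 16400000 bits
= 2050000 bytes
= 2001.9531 KB
BDP = 16400000 bits (2050000 bytes)


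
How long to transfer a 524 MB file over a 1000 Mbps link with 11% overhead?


Effective throughput = 1000 * (1 - 11/100) = 890 Mbps
File size in Mb = 524 * 8 = 4192 Mb
Time = 4192 / 890
Time = 4.7101 seconds


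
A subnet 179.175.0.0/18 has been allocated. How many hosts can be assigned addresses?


Host bits = 32 - 18 = 14
Total addresses = 2^14 = 16384
Usable = total - 2 (network and broadcast)
Usable hosts: 16382


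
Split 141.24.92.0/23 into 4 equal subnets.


New prefix = 23 + 2 = 25
Each subnet has 128 addresses
  141.24.92.0/25
  141.24.92.128/25
  141.24.93.0/25
  141.24.93.128/25
Subnets: 141.24.92.0/25, 141.24.92.128/25, 141.24.93.0/25, 141.24.93.128/25


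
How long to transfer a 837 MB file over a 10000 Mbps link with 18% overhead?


Effective throughput = 10000 * (1 - 18/100) = 8200 Mbps
File size in Mb = 837 * 8 = 6696 Mb
Time = 6696 / 8200
Time = 0.8166 seconds


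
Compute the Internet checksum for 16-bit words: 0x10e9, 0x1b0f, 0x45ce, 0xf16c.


Sum all words (with carry folding):
+ 0x10e9 = 0x10e9
+ 0x1b0f = 0x2bf8
+ 0x45ce = 0x71c6
+ 0xf16c = 0x6333
One's complement: ~0x6333
Checksum = 0x9ccc


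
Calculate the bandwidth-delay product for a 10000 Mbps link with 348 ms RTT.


BDP = bandwidth * RTT
= 10000 Mbps * 348 ms
= 10000 * 1e6 * 348 / 1000 bits
= 3480000000 bits
= 435000000 bytes
= 424804.6875 KB
BDP = 3480000000 bits (435000000 bytes)


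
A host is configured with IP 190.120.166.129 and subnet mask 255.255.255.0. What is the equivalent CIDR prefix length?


Binary: 11111111.11111111.11111111.00000000
Count leading 1s
Prefix: /24


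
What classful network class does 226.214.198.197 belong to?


First octet: 226
Binary: 11100010
1110xxxx -> Class D (224-239)
Class D (multicast), default mask N/A


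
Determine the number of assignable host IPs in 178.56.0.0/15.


Host bits = 32 - 15 = 17
Total addresses = 2^17 = 131072
Usable = total - 2 (network and broadcast)
Usable hosts: 131070


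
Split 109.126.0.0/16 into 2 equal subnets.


New prefix = 16 + 1 = 17
Each subnet has 32768 addresses
  109.126.0.0/17
  109.126.128.0/17
Subnets: 109.126.0.0/17, 109.126.128.0/17


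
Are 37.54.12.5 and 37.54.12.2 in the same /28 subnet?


Mask: 255.255.255.240
37.54.12.5 AND mask = 37.54.12.0
37.54.12.2 AND mask = 37.54.12.0
Yes, same subnet (37.54.12.0)


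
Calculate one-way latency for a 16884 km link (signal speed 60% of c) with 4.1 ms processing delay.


Speed = 0.6 * 3e5 km/s = 180000 km/s
Propagation delay = 16884 / 180000 = 0.0938 s = 93.8 ms
Processing delay = 4.1 ms
Total one-way latency = 97.9 ms


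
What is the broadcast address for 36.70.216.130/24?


Network: 36.70.216.0/24
Host bits = 8
Set all host bits to 1:
Broadcast: 36.70.216.255


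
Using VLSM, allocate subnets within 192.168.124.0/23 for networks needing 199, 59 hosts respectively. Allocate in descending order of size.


199 hosts -> /24 (254 usable): 192.168.124.0/24
59 hosts -> /26 (62 usable): 192.168.125.0/26
Allocation: 192.168.124.0/24 (199 hosts, 254 usable); 192.168.125.0/26 (59 hosts, 62 usable)


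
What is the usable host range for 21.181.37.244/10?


Network: 21.128.0.0
Broadcast: 21.191.255.255
First usable = network + 1
Last usable = broadcast - 1
Range: 21.128.0.1 to 21.191.255.254


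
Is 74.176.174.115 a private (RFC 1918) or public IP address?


RFC 1918 private ranges:
  10.0.0.0/8 (10.0.0.0 - 10.255.255.255)
  172.16.0.0/12 (172.16.0.0 - 172.31.255.255)
  192.168.0.0/16 (192.168.0.0 - 192.168.255.255)
Public (not in any RFC 1918 range)


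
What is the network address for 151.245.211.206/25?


IP:   10010111.11110101.11010011.11001110
Mask: 11111111.11111111.11111111.10000000
AND operation:
Net:  10010111.11110101.11010011.10000000
Network: 151.245.211.128/25


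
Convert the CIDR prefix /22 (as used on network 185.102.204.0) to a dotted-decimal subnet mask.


/22 means 22 network bits, 10 host bits
Binary: 11111111111111111111110000000000
Mask: 255.255.252.0


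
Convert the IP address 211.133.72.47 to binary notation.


211 = 11010011
133 = 10000101
72 = 01001000
47 = 00101111
Binary: 11010011.10000101.01001000.00101111


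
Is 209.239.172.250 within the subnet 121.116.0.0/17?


Subnet network: 121.116.0.0
Test IP AND mask: 209.239.128.0
No, 209.239.172.250 is not in 121.116.0.0/17


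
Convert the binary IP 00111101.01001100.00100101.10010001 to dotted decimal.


00111101 = 61
01001100 = 76
00100101 = 37
10010001 = 145
IP: 61.76.37.145


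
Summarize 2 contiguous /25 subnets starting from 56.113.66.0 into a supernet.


Original prefix: /25
Number of subnets: 2 = 2^1
New prefix = 25 - 1 = 24
Supernet: 56.113.66.0/24


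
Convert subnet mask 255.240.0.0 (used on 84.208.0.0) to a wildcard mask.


Subnet mask: 255.240.0.0
Wildcard = 255.255.255.255 - subnet mask
255 - 255 = 0
255 - 240 = 15
255 - 0 = 255
255 - 0 = 255
Wildcard: 0.15.255.255


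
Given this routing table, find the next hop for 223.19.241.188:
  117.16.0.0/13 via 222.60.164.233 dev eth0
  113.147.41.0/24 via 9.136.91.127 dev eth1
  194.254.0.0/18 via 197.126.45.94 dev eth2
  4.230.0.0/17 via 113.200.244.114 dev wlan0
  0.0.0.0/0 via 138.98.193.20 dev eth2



Longest prefix match for 223.19.241.188:
  /13 117.16.0.0: no
  /24 113.147.41.0: no
  /18 194.254.0.0: no
  /17 4.230.0.0: no
  /0 0.0.0.0: MATCH
Selected: next-hop 138.98.193.20 via eth2 (matched /0)


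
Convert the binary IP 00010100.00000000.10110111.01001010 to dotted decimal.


00010100 = 20
00000000 = 0
10110111 = 183
01001010 = 74
IP: 20.0.183.74


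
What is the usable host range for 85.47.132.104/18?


Network: 85.47.128.0
Broadcast: 85.47.191.255
First usable = network + 1
Last usable = broadcast - 1
Range: 85.47.128.1 to 85.47.191.254


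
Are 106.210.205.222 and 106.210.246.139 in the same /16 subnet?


Mask: 255.255.0.0
106.210.205.222 AND mask = 106.210.0.0
106.210.246.139 AND mask = 106.210.0.0
Yes, same subnet (106.210.0.0)


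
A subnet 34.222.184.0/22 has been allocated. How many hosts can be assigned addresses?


Host bits = 32 - 22 = 10
Total addresses = 2^10 = 1024
Usable = total - 2 (network and broadcast)
Usable hosts: 1022


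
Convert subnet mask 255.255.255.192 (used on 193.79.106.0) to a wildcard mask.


Subnet mask: 255.255.255.192
Wildcard = 255.255.255.255 - subnet mask
255 - 255 = 0
255 - 255 = 0
255 - 255 = 0
255 - 192 = 63
Wildcard: 0.0.0.63


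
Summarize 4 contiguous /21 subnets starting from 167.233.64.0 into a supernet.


Original prefix: /21
Number of subnets: 4 = 2^2
New prefix = 21 - 2 = 19
Supernet: 167.233.64.0/19


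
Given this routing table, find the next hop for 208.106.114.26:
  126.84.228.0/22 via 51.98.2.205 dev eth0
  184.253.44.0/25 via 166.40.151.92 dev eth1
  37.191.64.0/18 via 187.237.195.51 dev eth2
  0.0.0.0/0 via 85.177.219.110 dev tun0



Longest prefix match for 208.106.114.26:
  /22 126.84.228.0: no
  /25 184.253.44.0: no
  /18 37.191.64.0: no
  /0 0.0.0.0: MATCH
Selected: next-hop 85.177.219.110 via tun0 (matched /0)


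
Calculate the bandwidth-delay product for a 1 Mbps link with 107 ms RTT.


BDP = bandwidth * RTT
= 1 Mbps * 107 ms
= 1 * 1e6 * 107 / 1000 bits
= 107000 bits
= 13375 bytes
= 13.0615 KB
BDP = 107000 bits (13375 bytes)


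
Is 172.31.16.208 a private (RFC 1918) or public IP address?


RFC 1918 private ranges:
  10.0.0.0/8 (10.0.0.0 - 10.255.255.255)
  172.16.0.0/12 (172.16.0.0 - 172.31.255.255)
  192.168.0.0/16 (192.168.0.0 - 192.168.255.255)
Private (in 172.16.0.0/12)


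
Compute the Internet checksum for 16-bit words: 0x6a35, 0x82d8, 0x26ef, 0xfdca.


Sum all words (with carry folding):
+ 0x6a35 = 0x6a35
+ 0x82d8 = 0xed0d
+ 0x26ef = 0x13fd
+ 0xfdca = 0x11c8
One's complement: ~0x11c8
Checksum = 0xee37


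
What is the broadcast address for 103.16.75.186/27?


Network: 103.16.75.160/27
Host bits = 5
Set all host bits to 1:
Broadcast: 103.16.75.191


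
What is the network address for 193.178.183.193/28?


IP:   11000001.10110010.10110111.11000001
Mask: 11111111.11111111.11111111.11110000
AND operation:
Net:  11000001.10110010.10110111.11000000
Network: 193.178.183.192/28


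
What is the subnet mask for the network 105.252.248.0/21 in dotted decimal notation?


/21 means 21 network bits, 11 host bits
Binary: 11111111111111111111100000000000
Mask: 255.255.248.0


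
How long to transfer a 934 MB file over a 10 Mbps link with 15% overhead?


Effective throughput = 10 * (1 - 15/100) = 8.5 Mbps
File size in Mb = 934 * 8 = 7472 Mb
Time = 7472 / 8.5
Time = 879.0588 seconds


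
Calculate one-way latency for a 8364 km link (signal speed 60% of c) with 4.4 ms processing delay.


Speed = 0.6 * 3e5 km/s = 180000 km/s
Propagation delay = 8364 / 180000 = 0.0465 s = 46.4667 ms
Processing delay = 4.4 ms
Total one-way latency = 50.8667 ms


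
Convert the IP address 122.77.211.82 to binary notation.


122 = 01111010
77 = 01001101
211 = 11010011
82 = 01010010
Binary: 01111010.01001101.11010011.01010010


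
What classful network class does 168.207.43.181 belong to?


First octet: 168
Binary: 10101000
10xxxxxx -> Class B (128-191)
Class B, default mask 255.255.0.0 (/16)


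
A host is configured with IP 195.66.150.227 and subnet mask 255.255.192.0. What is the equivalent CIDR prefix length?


Binary: 11111111.11111111.11000000.00000000
Count leading 1s
Prefix: /18


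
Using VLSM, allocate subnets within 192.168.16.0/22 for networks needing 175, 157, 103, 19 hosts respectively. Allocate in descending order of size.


175 hosts -> /24 (254 usable): 192.168.16.0/24
157 hosts -> /24 (254 usable): 192.168.17.0/24
103 hosts -> /25 (126 usable): 192.168.18.0/25
19 hosts -> /27 (30 usable): 192.168.18.128/27
Allocation: 192.168.16.0/24 (175 hosts, 254 usable); 192.168.17.0/24 (157 hosts, 254 usable); 192.168.18.0/25 (103 hosts, 126 usable); 192.168.18.128/27 (19 hosts, 30 usable)


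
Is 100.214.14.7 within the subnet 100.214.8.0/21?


Subnet network: 100.214.8.0
Test IP AND mask: 100.214.8.0
Yes, 100.214.14.7 is in 100.214.8.0/21


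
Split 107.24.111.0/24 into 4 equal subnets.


New prefix = 24 + 2 = 26
Each subnet has 64 addresses
  107.24.111.0/26
  107.24.111.64/26
  107.24.111.128/26
  107.24.111.192/26
Subnets: 107.24.111.0/26, 107.24.111.64/26, 107.24.111.128/26, 107.24.111.192/26


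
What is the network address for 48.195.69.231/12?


IP:   00110000.11000011.01000101.11100111
Mask: 11111111.11110000.00000000.00000000
AND operation:
Net:  00110000.11000000.00000000.00000000
Network: 48.192.0.0/12


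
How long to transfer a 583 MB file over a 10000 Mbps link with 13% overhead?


Effective throughput = 10000 * (1 - 13/100) = 8700 Mbps
File size in Mb = 583 * 8 = 4664 Mb
Time = 4664 / 8700
Time = 0.5361 seconds


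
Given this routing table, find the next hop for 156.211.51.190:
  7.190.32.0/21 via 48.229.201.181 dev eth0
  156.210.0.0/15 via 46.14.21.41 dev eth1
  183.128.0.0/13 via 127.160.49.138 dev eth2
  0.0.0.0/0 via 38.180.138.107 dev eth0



Longest prefix match for 156.211.51.190:
  /21 7.190.32.0: no
  /15 156.210.0.0: MATCH
  /13 183.128.0.0: no
  /0 0.0.0.0: MATCH
Selected: next-hop 46.14.21.41 via eth1 (matched /15)


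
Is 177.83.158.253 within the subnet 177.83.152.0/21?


Subnet network: 177.83.152.0
Test IP AND mask: 177.83.152.0
Yes, 177.83.158.253 is in 177.83.152.0/21


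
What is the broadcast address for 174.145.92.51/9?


Network: 174.128.0.0/9
Host bits = 23
Set all host bits to 1:
Broadcast: 174.255.255.255


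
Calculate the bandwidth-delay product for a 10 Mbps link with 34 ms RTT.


BDP = bandwidth * RTT
= 10 Mbps * 34 ms
= 10 * 1e6 * 34 / 1000 bits
= 340000 bits
= 42500 bytes
= 41.5039 KB
BDP = 340000 bits (42500 bytes)


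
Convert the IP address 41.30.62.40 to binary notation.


41 = 00101001
30 = 00011110
62 = 00111110
40 = 00101000
Binary: 00101001.00011110.00111110.00101000


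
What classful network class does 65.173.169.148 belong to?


First octet: 65
Binary: 01000001
0xxxxxxx -> Class A (1-126)
Class A, default mask 255.0.0.0 (/8)


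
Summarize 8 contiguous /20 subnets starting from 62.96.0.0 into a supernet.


Original prefix: /20
Number of subnets: 8 = 2^3
New prefix = 20 - 3 = 17
Supernet: 62.96.0.0/17


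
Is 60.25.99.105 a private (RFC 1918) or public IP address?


RFC 1918 private ranges:
  10.0.0.0/8 (10.0.0.0 - 10.255.255.255)
  172.16.0.0/12 (172.16.0.0 - 172.31.255.255)
  192.168.0.0/16 (192.168.0.0 - 192.168.255.255)
Public (not in any RFC 1918 range)


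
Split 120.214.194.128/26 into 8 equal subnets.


New prefix = 26 + 3 = 29
Each subnet has 8 addresses
  120.214.194.128/29
  120.214.194.136/29
  120.214.194.144/29
  120.214.194.152/29
  120.214.194.160/29
  120.214.194.168/29
  120.214.194.176/29
  120.214.194.184/29
Subnets: 120.214.194.128/29, 120.214.194.136/29, 120.214.194.144/29, 120.214.194.152/29, 120.214.194.160/29, 120.214.194.168/29, 120.214.194.176/29, 120.214.194.184/29


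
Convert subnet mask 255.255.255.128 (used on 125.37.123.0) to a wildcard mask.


Subnet mask: 255.255.255.128
Wildcard = 255.255.255.255 - subnet mask
255 - 255 = 0
255 - 255 = 0
255 - 255 = 0
255 - 128 = 127
Wildcard: 0.0.0.127


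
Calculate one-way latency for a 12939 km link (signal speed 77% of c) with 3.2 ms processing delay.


Speed = 0.77 * 3e5 km/s = 231000 km/s
Propagation delay = 12939 / 231000 = 0.056 s = 56.013 ms
Processing delay = 3.2 ms
Total one-way latency = 59.213 ms


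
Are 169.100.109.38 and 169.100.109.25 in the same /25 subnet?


Mask: 255.255.255.128
169.100.109.38 AND mask = 169.100.109.0
169.100.109.25 AND mask = 169.100.109.0
Yes, same subnet (169.100.109.0)


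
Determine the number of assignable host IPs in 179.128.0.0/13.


Host bits = 32 - 13 = 19
Total addresses = 2^19 = 524288
Usable = total - 2 (network and broadcast)
Usable hosts: 524286


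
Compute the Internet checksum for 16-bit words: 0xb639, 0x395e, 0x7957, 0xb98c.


Sum all words (with carry folding):
+ 0xb639 = 0xb639
+ 0x395e = 0xef97
+ 0x7957 = 0x68ef
+ 0xb98c = 0x227c
One's complement: ~0x227c
Checksum = 0xdd83


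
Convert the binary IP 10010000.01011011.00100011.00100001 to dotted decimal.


10010000 = 144
01011011 = 91
00100011 = 35
00100001 = 33
IP: 144.91.35.33


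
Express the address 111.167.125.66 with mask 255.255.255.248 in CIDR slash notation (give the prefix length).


Binary: 11111111.11111111.11111111.11111000
Count leading 1s
Prefix: /29


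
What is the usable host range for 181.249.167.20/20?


Network: 181.249.160.0
Broadcast: 181.249.175.255
First usable = network + 1
Last usable = broadcast - 1
Range: 181.249.160.1 to 181.249.175.254


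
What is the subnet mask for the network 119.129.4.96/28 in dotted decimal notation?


/28 means 28 network bits, 4 host bits
Binary: 11111111111111111111111111110000
Mask: 255.255.255.240


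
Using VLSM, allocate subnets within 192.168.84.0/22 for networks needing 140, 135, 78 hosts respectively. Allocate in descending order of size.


140 hosts -> /24 (254 usable): 192.168.84.0/24
135 hosts -> /24 (254 usable): 192.168.85.0/24
78 hosts -> /25 (126 usable): 192.168.86.0/25
Allocation: 192.168.84.0/24 (140 hosts, 254 usable); 192.168.85.0/24 (135 hosts, 254 usable); 192.168.86.0/25 (78 hosts, 126 usable)


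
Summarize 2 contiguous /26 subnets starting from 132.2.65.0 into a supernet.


Original prefix: /26
Number of subnets: 2 = 2^1
New prefix = 26 - 1 = 25
Supernet: 132.2.65.0/25


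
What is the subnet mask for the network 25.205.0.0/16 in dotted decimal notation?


/16 means 16 network bits, 16 host bits
Binary: 11111111111111110000000000000000
Mask: 255.255.0.0


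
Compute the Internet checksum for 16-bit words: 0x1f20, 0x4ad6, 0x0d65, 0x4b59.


Sum all words (with carry folding):
+ 0x1f20 = 0x1f20
+ 0x4ad6 = 0x69f6
+ 0x0d65 = 0x775b
+ 0x4b59 = 0xc2b4
One's complement: ~0xc2b4
Checksum = 0x3d4b


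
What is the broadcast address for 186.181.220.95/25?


Network: 186.181.220.0/25
Host bits = 7
Set all host bits to 1:
Broadcast: 186.181.220.127


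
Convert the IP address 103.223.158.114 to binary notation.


103 = 01100111
223 = 11011111
158 = 10011110
114 = 01110010
Binary: 01100111.11011111.10011110.01110010


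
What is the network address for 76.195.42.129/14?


IP:   01001100.11000011.00101010.10000001
Mask: 11111111.11111100.00000000.00000000
AND operation:
Net:  01001100.11000000.00000000.00000000
Network: 76.192.0.0/14


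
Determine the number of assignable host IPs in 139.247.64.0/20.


Host bits = 32 - 20 = 12
Total addresses = 2^12 = 4096
Usable = total - 2 (network and broadcast)
Usable hosts: 4094


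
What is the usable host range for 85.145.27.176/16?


Network: 85.145.0.0
Broadcast: 85.145.255.255
First usable = network + 1
Last usable = broadcast - 1
Range: 85.145.0.1 to 85.145.255.254


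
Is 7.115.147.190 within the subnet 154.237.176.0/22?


Subnet network: 154.237.176.0
Test IP AND mask: 7.115.144.0
No, 7.115.147.190 is not in 154.237.176.0/22


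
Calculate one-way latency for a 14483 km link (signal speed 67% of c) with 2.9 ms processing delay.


Speed = 0.67 * 3e5 km/s = 201000 km/s
Propagation delay = 14483 / 201000 = 0.0721 s = 72.0547 ms
Processing delay = 2.9 ms
Total one-way latency = 74.9547 ms


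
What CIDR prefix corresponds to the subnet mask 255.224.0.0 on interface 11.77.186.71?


Binary: 11111111.11100000.00000000.00000000
Count leading 1s
Prefix: /11


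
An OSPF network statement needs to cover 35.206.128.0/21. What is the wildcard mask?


Subnet mask: 255.255.248.0
Wildcard = 255.255.255.255 - subnet mask
255 - 255 = 0
255 - 255 = 0
255 - 248 = 7
255 - 0 = 255
Wildcard: 0.0.7.255


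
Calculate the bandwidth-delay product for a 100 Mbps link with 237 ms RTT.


BDP = bandwidth * RTT
= 100 Mbps * 237 ms
= 100 * 1e6 * 237 / 1000 bits
= 23700000 bits
= 2962500 bytes
= 2893.0664 KB
BDP = 23700000 bits (2962500 bytes)


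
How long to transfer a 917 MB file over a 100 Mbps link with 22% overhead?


Effective throughput = 100 * (1 - 22/100) = 78 Mbps
File size in Mb = 917 * 8 = 7336 Mb
Time = 7336 / 78
Time = 94.0513 seconds


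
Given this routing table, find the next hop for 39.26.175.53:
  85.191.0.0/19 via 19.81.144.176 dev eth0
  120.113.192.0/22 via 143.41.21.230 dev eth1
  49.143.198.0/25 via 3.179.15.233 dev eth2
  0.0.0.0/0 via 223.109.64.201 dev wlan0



Longest prefix match for 39.26.175.53:
  /19 85.191.0.0: no
  /22 120.113.192.0: no
  /25 49.143.198.0: no
  /0 0.0.0.0: MATCH
Selected: next-hop 223.109.64.201 via wlan0 (matched /0)


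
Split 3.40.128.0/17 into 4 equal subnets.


New prefix = 17 + 2 = 19
Each subnet has 8192 addresses
  3.40.128.0/19
  3.40.160.0/19
  3.40.192.0/19
  3.40.224.0/19
Subnets: 3.40.128.0/19, 3.40.160.0/19, 3.40.192.0/19, 3.40.224.0/19


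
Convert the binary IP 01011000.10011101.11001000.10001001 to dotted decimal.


01011000 = 88
10011101 = 157
11001000 = 200
10001001 = 137
IP: 88.157.200.137


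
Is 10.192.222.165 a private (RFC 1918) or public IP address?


RFC 1918 private ranges:
  10.0.0.0/8 (10.0.0.0 - 10.255.255.255)
  172.16.0.0/12 (172.16.0.0 - 172.31.255.255)
  192.168.0.0/16 (192.168.0.0 - 192.168.255.255)
Private (in 10.0.0.0/8)


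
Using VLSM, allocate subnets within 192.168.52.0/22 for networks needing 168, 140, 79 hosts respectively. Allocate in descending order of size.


168 hosts -> /24 (254 usable): 192.168.52.0/24
140 hosts -> /24 (254 usable): 192.168.53.0/24
79 hosts -> /25 (126 usable): 192.168.54.0/25
Allocation: 192.168.52.0/24 (168 hosts, 254 usable); 192.168.53.0/24 (140 hosts, 254 usable); 192.168.54.0/25 (79 hosts, 126 usable)


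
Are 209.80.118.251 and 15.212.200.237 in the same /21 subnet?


Mask: 255.255.248.0
209.80.118.251 AND mask = 209.80.112.0
15.212.200.237 AND mask = 15.212.200.0
No, different subnets (209.80.112.0 vs 15.212.200.0)


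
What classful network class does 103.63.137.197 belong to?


First octet: 103
Binary: 01100111
0xxxxxxx -> Class A (1-126)
Class A, default mask 255.0.0.0 (/8)


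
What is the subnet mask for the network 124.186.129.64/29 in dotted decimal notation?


/29 means 29 network bits, 3 host bits
Binary: 11111111111111111111111111111000
Mask: 255.255.255.248


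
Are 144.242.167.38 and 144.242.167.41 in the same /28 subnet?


Mask: 255.255.255.240
144.242.167.38 AND mask = 144.242.167.32
144.242.167.41 AND mask = 144.242.167.32
Yes, same subnet (144.242.167.32)


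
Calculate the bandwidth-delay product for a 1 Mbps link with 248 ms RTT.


BDP = bandwidth * RTT
= 1 Mbps * 248 ms
= 1 * 1e6 * 248 / 1000 bits
= 248000 bits
= 31000 bytes
= 30.2734 KB
BDP = 248000 bits (31000 bytes)


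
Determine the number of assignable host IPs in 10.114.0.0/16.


Host bits = 32 - 16 = 16
Total addresses = 2^16 = 65536
Usable = total - 2 (network and broadcast)
Usable hosts: 65534


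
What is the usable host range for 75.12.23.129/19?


Network: 75.12.0.0
Broadcast: 75.12.31.255
First usable = network + 1
Last usable = broadcast - 1
Range: 75.12.0.1 to 75.12.31.254


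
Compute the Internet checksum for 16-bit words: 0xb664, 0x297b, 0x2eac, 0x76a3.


Sum all words (with carry folding):
+ 0xb664 = 0xb664
+ 0x297b = 0xdfdf
+ 0x2eac = 0x0e8c
+ 0x76a3 = 0x852f
One's complement: ~0x852f
Checksum = 0x7ad0


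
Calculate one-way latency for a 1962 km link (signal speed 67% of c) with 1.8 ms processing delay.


Speed = 0.67 * 3e5 km/s = 201000 km/s
Propagation delay = 1962 / 201000 = 0.0098 s = 9.7612 ms
Processing delay = 1.8 ms
Total one-way latency = 11.5612 ms


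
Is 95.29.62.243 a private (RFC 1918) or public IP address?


RFC 1918 private ranges:
  10.0.0.0/8 (10.0.0.0 - 10.255.255.255)
  172.16.0.0/12 (172.16.0.0 - 172.31.255.255)
  192.168.0.0/16 (192.168.0.0 - 192.168.255.255)
Public (not in any RFC 1918 range)


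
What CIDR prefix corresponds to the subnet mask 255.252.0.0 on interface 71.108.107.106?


Binary: 11111111.11111100.00000000.00000000
Count leading 1s
Prefix: /14


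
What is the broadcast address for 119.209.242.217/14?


Network: 119.208.0.0/14
Host bits = 18
Set all host bits to 1:
Broadcast: 119.211.255.255


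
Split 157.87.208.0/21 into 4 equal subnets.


New prefix = 21 + 2 = 23
Each subnet has 512 addresses
  157.87.208.0/23
  157.87.210.0/23
  157.87.212.0/23
  157.87.214.0/23
Subnets: 157.87.208.0/23, 157.87.210.0/23, 157.87.212.0/23, 157.87.214.0/23


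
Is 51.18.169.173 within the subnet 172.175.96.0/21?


Subnet network: 172.175.96.0
Test IP AND mask: 51.18.168.0
No, 51.18.169.173 is not in 172.175.96.0/21


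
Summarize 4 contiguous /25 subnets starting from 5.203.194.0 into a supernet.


Original prefix: /25
Number of subnets: 4 = 2^2
New prefix = 25 - 2 = 23
Supernet: 5.203.194.0/23
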